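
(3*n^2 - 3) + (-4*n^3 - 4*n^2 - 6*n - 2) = -4*n^3 - n^2 - 6*n - 5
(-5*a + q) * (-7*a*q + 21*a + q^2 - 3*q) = 35*a^2*q - 105*a^2 - 12*a*q^2 + 36*a*q + q^3 - 3*q^2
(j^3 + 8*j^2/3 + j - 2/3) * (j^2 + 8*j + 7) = j^5 + 32*j^4/3 + 88*j^3/3 + 26*j^2 + 5*j/3 - 14/3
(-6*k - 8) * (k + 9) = -6*k^2 - 62*k - 72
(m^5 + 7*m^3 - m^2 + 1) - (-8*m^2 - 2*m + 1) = m^5 + 7*m^3 + 7*m^2 + 2*m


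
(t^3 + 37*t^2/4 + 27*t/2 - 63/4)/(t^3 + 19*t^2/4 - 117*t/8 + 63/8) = 2*(t + 3)/(2*t - 3)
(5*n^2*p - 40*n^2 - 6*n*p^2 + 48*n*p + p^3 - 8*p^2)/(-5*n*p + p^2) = -n + 8*n/p + p - 8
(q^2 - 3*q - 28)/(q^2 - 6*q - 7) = (q + 4)/(q + 1)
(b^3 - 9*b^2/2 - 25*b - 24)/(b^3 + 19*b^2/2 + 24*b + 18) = (b - 8)/(b + 6)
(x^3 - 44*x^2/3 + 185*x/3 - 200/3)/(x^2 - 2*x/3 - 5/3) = (x^2 - 13*x + 40)/(x + 1)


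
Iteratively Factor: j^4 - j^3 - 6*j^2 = (j + 2)*(j^3 - 3*j^2) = (j - 3)*(j + 2)*(j^2) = j*(j - 3)*(j + 2)*(j)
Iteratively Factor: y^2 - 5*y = (y - 5)*(y)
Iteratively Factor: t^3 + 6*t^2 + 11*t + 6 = (t + 1)*(t^2 + 5*t + 6) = (t + 1)*(t + 3)*(t + 2)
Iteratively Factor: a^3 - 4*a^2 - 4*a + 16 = (a - 2)*(a^2 - 2*a - 8) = (a - 2)*(a + 2)*(a - 4)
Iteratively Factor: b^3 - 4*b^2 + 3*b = (b - 3)*(b^2 - b) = (b - 3)*(b - 1)*(b)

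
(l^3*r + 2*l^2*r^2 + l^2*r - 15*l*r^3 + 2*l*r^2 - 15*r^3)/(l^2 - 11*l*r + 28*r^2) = r*(l^3 + 2*l^2*r + l^2 - 15*l*r^2 + 2*l*r - 15*r^2)/(l^2 - 11*l*r + 28*r^2)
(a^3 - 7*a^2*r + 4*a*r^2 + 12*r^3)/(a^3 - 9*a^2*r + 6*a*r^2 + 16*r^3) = (-a + 6*r)/(-a + 8*r)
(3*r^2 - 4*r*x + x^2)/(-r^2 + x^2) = (-3*r + x)/(r + x)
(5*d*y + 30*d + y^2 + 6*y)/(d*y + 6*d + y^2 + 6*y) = (5*d + y)/(d + y)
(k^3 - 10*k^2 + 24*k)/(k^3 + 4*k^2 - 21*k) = (k^2 - 10*k + 24)/(k^2 + 4*k - 21)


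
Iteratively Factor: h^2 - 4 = (h - 2)*(h + 2)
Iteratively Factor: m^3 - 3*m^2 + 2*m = (m - 2)*(m^2 - m) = m*(m - 2)*(m - 1)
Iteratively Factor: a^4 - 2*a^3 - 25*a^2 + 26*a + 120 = (a - 5)*(a^3 + 3*a^2 - 10*a - 24) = (a - 5)*(a - 3)*(a^2 + 6*a + 8) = (a - 5)*(a - 3)*(a + 4)*(a + 2)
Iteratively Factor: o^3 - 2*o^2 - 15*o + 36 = (o + 4)*(o^2 - 6*o + 9) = (o - 3)*(o + 4)*(o - 3)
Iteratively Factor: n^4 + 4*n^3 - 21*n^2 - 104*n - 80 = (n + 4)*(n^3 - 21*n - 20) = (n + 4)^2*(n^2 - 4*n - 5) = (n + 1)*(n + 4)^2*(n - 5)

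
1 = 1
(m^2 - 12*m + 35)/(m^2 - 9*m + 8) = (m^2 - 12*m + 35)/(m^2 - 9*m + 8)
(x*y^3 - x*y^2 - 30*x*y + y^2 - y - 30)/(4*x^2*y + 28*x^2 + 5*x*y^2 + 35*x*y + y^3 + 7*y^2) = (x*y^3 - x*y^2 - 30*x*y + y^2 - y - 30)/(4*x^2*y + 28*x^2 + 5*x*y^2 + 35*x*y + y^3 + 7*y^2)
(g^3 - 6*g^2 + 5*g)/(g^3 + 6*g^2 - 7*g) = (g - 5)/(g + 7)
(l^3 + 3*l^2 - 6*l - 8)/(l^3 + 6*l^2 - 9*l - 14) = (l + 4)/(l + 7)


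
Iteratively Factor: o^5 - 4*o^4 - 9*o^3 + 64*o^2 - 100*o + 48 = (o - 2)*(o^4 - 2*o^3 - 13*o^2 + 38*o - 24) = (o - 2)^2*(o^3 - 13*o + 12) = (o - 2)^2*(o - 1)*(o^2 + o - 12) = (o - 3)*(o - 2)^2*(o - 1)*(o + 4)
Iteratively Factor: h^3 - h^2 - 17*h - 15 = (h + 3)*(h^2 - 4*h - 5) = (h + 1)*(h + 3)*(h - 5)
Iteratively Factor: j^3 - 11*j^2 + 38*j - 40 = (j - 2)*(j^2 - 9*j + 20) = (j - 4)*(j - 2)*(j - 5)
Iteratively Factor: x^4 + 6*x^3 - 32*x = (x - 2)*(x^3 + 8*x^2 + 16*x) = (x - 2)*(x + 4)*(x^2 + 4*x) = (x - 2)*(x + 4)^2*(x)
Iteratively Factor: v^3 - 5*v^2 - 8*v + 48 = (v - 4)*(v^2 - v - 12) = (v - 4)^2*(v + 3)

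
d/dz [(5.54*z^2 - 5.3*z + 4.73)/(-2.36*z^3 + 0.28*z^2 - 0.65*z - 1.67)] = (13.0744*z^4 - 25.016*z^3 + 31.3714*z^2 - 21.1524*z + 11.9255)/(5.5696*z^6 - 1.3216*z^5 + 3.1464*z^4 + 7.5184*z^3 - 0.5127*z^2 + 2.171*z + 2.7889)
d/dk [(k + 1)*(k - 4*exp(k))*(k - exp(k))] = (1 - exp(k))*(k + 1)*(k - 4*exp(k)) - (k + 1)*(k - exp(k))*(4*exp(k) - 1) + (k - 4*exp(k))*(k - exp(k))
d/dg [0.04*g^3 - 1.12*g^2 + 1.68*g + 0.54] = 0.12*g^2 - 2.24*g + 1.68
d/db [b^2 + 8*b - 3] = 2*b + 8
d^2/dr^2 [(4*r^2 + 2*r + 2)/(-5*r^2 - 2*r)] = 4*(-5*r^3 - 75*r^2 - 30*r - 4)/(r^3*(125*r^3 + 150*r^2 + 60*r + 8))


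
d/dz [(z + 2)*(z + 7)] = 2*z + 9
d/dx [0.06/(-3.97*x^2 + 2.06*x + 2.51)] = (0.4764*x - 0.1236)/(-3.97*x^2 + 2.06*x + 2.51)^2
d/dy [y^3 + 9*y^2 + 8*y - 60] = 3*y^2 + 18*y + 8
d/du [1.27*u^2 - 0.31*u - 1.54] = 2.54*u - 0.31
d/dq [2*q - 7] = 2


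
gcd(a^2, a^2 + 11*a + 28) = 1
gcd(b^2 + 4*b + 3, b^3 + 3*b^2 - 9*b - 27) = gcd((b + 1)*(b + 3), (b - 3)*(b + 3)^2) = b + 3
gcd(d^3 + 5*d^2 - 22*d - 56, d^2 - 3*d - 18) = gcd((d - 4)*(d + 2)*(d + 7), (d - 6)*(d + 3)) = 1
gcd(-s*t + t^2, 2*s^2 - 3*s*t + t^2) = s - t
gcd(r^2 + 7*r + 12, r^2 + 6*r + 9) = r + 3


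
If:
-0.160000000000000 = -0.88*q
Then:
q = 0.18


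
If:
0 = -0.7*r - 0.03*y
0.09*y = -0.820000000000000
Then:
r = 0.39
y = -9.11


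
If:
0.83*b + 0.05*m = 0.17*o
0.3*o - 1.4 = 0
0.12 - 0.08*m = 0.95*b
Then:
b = 3.04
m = -34.61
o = 4.67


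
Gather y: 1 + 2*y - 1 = 2*y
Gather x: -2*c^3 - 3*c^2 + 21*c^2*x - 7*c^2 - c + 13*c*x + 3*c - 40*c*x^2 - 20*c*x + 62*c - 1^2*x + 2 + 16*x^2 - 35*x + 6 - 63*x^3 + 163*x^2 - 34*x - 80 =-2*c^3 - 10*c^2 + 64*c - 63*x^3 + x^2*(179 - 40*c) + x*(21*c^2 - 7*c - 70) - 72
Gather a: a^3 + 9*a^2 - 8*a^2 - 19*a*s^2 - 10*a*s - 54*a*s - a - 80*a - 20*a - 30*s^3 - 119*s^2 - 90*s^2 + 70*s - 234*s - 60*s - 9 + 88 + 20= a^3 + a^2 + a*(-19*s^2 - 64*s - 101) - 30*s^3 - 209*s^2 - 224*s + 99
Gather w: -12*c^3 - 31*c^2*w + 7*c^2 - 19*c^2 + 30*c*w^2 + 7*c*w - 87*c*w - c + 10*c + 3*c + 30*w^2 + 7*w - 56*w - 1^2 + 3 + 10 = -12*c^3 - 12*c^2 + 12*c + w^2*(30*c + 30) + w*(-31*c^2 - 80*c - 49) + 12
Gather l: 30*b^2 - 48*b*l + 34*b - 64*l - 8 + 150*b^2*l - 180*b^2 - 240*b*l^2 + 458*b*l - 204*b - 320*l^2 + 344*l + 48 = -150*b^2 - 170*b + l^2*(-240*b - 320) + l*(150*b^2 + 410*b + 280) + 40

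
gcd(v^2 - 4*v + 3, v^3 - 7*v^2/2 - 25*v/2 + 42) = v - 3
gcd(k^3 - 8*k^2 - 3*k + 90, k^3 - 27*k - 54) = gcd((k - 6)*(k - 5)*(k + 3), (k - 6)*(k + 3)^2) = k^2 - 3*k - 18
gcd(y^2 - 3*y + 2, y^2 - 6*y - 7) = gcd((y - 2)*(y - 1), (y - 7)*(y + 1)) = 1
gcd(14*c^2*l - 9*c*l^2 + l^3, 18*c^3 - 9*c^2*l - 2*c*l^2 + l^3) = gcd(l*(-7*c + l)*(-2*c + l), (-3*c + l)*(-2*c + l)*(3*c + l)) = 2*c - l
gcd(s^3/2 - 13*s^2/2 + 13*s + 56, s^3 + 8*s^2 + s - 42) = 1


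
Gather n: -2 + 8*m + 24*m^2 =24*m^2 + 8*m - 2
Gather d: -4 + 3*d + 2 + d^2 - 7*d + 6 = d^2 - 4*d + 4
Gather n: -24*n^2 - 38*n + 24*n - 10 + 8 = -24*n^2 - 14*n - 2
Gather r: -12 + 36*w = 36*w - 12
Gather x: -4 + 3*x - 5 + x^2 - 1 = x^2 + 3*x - 10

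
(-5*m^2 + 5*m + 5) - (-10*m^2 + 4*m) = 5*m^2 + m + 5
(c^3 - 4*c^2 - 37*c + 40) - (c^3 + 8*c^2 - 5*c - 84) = -12*c^2 - 32*c + 124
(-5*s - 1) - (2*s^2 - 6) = -2*s^2 - 5*s + 5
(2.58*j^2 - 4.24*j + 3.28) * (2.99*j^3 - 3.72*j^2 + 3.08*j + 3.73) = 7.7142*j^5 - 22.2752*j^4 + 33.5264*j^3 - 15.6374*j^2 - 5.7128*j + 12.2344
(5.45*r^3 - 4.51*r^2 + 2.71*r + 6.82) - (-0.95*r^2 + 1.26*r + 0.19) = 5.45*r^3 - 3.56*r^2 + 1.45*r + 6.63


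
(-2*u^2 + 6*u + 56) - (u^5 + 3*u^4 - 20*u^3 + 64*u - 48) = -u^5 - 3*u^4 + 20*u^3 - 2*u^2 - 58*u + 104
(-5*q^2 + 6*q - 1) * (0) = 0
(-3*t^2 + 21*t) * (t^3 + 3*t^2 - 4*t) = -3*t^5 + 12*t^4 + 75*t^3 - 84*t^2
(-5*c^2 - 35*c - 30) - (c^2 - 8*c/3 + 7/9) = -6*c^2 - 97*c/3 - 277/9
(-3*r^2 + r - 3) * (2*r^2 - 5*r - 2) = -6*r^4 + 17*r^3 - 5*r^2 + 13*r + 6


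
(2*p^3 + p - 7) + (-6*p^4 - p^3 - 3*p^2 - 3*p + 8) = -6*p^4 + p^3 - 3*p^2 - 2*p + 1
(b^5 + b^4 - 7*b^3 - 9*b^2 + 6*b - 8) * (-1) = -b^5 - b^4 + 7*b^3 + 9*b^2 - 6*b + 8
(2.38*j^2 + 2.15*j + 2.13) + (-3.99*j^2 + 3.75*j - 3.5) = -1.61*j^2 + 5.9*j - 1.37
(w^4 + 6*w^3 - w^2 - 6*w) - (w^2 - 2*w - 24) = w^4 + 6*w^3 - 2*w^2 - 4*w + 24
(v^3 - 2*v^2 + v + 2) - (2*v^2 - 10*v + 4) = v^3 - 4*v^2 + 11*v - 2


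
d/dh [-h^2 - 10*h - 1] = -2*h - 10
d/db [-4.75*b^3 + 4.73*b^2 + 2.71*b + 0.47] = -14.25*b^2 + 9.46*b + 2.71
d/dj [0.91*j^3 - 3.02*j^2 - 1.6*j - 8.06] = 2.73*j^2 - 6.04*j - 1.6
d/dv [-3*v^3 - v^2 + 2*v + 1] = -9*v^2 - 2*v + 2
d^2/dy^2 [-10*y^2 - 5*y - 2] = -20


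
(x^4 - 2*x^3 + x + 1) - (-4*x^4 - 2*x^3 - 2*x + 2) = 5*x^4 + 3*x - 1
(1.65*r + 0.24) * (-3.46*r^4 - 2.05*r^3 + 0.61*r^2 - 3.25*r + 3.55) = -5.709*r^5 - 4.2129*r^4 + 0.5145*r^3 - 5.2161*r^2 + 5.0775*r + 0.852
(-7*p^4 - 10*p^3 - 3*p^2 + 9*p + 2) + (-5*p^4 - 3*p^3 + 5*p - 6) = -12*p^4 - 13*p^3 - 3*p^2 + 14*p - 4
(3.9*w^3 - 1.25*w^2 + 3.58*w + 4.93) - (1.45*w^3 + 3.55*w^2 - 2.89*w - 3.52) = 2.45*w^3 - 4.8*w^2 + 6.47*w + 8.45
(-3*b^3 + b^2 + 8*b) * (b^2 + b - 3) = -3*b^5 - 2*b^4 + 18*b^3 + 5*b^2 - 24*b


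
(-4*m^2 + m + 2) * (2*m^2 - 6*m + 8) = -8*m^4 + 26*m^3 - 34*m^2 - 4*m + 16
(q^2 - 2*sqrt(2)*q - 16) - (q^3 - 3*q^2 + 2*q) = -q^3 + 4*q^2 - 2*sqrt(2)*q - 2*q - 16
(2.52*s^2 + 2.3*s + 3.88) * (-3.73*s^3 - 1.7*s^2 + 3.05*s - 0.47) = -9.3996*s^5 - 12.863*s^4 - 10.6964*s^3 - 0.765400000000001*s^2 + 10.753*s - 1.8236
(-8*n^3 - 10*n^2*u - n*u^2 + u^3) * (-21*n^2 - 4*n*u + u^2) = 168*n^5 + 242*n^4*u + 53*n^3*u^2 - 27*n^2*u^3 - 5*n*u^4 + u^5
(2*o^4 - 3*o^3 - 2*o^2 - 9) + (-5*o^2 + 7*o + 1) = 2*o^4 - 3*o^3 - 7*o^2 + 7*o - 8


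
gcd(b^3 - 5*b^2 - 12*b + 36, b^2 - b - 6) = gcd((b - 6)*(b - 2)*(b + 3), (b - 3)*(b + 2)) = 1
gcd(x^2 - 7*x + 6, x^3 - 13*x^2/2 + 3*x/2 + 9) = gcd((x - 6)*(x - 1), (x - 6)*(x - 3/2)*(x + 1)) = x - 6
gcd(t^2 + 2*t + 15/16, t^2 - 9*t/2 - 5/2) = 1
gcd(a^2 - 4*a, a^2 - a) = a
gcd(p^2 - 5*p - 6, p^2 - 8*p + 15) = 1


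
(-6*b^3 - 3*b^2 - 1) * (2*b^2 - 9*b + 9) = -12*b^5 + 48*b^4 - 27*b^3 - 29*b^2 + 9*b - 9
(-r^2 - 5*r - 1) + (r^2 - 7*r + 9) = 8 - 12*r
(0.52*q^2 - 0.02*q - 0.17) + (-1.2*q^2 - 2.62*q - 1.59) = -0.68*q^2 - 2.64*q - 1.76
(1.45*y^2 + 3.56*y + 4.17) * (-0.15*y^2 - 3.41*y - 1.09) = -0.2175*y^4 - 5.4785*y^3 - 14.3456*y^2 - 18.1001*y - 4.5453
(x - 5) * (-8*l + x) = -8*l*x + 40*l + x^2 - 5*x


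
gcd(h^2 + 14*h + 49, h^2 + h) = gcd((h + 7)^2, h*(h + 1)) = 1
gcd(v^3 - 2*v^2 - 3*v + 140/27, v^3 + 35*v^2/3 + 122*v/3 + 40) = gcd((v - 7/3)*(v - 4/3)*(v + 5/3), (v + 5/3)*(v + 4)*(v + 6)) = v + 5/3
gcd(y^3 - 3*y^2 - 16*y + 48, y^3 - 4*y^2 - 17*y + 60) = y^2 + y - 12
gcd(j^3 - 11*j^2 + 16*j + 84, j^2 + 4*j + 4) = j + 2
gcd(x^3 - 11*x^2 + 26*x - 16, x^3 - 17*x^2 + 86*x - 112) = x^2 - 10*x + 16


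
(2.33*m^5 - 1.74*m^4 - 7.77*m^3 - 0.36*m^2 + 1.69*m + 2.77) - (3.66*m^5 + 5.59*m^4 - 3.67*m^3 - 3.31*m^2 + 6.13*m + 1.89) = -1.33*m^5 - 7.33*m^4 - 4.1*m^3 + 2.95*m^2 - 4.44*m + 0.88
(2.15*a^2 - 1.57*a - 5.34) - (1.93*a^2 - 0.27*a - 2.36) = 0.22*a^2 - 1.3*a - 2.98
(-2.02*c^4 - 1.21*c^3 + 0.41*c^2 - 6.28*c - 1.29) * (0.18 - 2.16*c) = 4.3632*c^5 + 2.25*c^4 - 1.1034*c^3 + 13.6386*c^2 + 1.656*c - 0.2322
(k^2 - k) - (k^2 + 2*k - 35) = 35 - 3*k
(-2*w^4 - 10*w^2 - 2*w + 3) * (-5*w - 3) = 10*w^5 + 6*w^4 + 50*w^3 + 40*w^2 - 9*w - 9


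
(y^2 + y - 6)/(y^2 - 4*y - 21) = (y - 2)/(y - 7)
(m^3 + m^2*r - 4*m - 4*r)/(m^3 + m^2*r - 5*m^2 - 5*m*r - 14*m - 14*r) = (m - 2)/(m - 7)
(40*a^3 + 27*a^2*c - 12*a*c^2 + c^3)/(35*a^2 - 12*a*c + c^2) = (8*a^2 + 7*a*c - c^2)/(7*a - c)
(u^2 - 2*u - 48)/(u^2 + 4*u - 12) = (u - 8)/(u - 2)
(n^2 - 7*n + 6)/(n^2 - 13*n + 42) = (n - 1)/(n - 7)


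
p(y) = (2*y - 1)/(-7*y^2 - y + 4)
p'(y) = (2*y - 1)*(14*y + 1)/(-7*y^2 - y + 4)^2 + 2/(-7*y^2 - y + 4) = (-14*y^2 - 2*y + (2*y - 1)*(14*y + 1) + 8)/(7*y^2 + y - 4)^2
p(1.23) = -0.19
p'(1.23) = 0.18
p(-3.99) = 0.09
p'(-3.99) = 0.03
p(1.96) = -0.12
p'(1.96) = 0.05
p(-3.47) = 0.10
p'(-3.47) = 0.04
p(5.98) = -0.04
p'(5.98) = 0.01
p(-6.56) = 0.05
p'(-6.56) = 0.01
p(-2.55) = 0.16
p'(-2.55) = 0.09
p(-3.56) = 0.10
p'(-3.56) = 0.04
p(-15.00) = 0.02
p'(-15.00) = 0.00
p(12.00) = -0.02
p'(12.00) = 0.00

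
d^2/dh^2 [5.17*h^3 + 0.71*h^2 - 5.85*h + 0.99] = 31.02*h + 1.42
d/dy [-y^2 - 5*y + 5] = -2*y - 5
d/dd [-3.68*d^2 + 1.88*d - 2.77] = 1.88 - 7.36*d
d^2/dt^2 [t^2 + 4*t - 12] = 2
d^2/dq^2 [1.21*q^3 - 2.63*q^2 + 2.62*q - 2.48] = 7.26*q - 5.26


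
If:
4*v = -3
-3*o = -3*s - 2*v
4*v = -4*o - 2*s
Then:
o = 1/3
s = 5/6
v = -3/4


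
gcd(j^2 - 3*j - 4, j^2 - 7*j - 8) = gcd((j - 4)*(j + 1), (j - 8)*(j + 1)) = j + 1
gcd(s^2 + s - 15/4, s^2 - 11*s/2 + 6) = s - 3/2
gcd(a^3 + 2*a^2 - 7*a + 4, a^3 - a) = a - 1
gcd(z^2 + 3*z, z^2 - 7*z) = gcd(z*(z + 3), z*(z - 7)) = z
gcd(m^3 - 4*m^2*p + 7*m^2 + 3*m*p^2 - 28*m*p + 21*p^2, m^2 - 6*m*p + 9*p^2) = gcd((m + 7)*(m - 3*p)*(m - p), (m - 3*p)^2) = -m + 3*p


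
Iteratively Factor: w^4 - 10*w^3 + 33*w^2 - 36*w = (w - 4)*(w^3 - 6*w^2 + 9*w) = (w - 4)*(w - 3)*(w^2 - 3*w) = (w - 4)*(w - 3)^2*(w)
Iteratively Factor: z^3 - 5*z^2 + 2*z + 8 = (z - 4)*(z^2 - z - 2) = (z - 4)*(z + 1)*(z - 2)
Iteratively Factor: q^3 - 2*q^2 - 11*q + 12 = (q + 3)*(q^2 - 5*q + 4) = (q - 4)*(q + 3)*(q - 1)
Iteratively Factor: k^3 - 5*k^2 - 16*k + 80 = (k - 5)*(k^2 - 16) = (k - 5)*(k - 4)*(k + 4)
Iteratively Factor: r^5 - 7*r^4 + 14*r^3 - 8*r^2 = (r - 4)*(r^4 - 3*r^3 + 2*r^2) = r*(r - 4)*(r^3 - 3*r^2 + 2*r) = r^2*(r - 4)*(r^2 - 3*r + 2) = r^2*(r - 4)*(r - 2)*(r - 1)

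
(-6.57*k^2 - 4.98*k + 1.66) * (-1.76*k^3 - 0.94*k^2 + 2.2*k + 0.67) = 11.5632*k^5 + 14.9406*k^4 - 12.6944*k^3 - 16.9183*k^2 + 0.315399999999999*k + 1.1122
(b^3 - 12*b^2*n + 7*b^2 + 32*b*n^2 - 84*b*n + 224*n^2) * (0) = 0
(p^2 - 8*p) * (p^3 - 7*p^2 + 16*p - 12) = p^5 - 15*p^4 + 72*p^3 - 140*p^2 + 96*p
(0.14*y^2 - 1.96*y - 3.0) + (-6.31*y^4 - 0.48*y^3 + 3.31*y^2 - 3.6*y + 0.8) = -6.31*y^4 - 0.48*y^3 + 3.45*y^2 - 5.56*y - 2.2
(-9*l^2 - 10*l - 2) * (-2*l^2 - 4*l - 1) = 18*l^4 + 56*l^3 + 53*l^2 + 18*l + 2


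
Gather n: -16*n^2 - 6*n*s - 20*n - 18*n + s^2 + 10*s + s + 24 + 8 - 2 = -16*n^2 + n*(-6*s - 38) + s^2 + 11*s + 30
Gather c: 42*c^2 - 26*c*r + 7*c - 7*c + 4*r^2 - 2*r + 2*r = 42*c^2 - 26*c*r + 4*r^2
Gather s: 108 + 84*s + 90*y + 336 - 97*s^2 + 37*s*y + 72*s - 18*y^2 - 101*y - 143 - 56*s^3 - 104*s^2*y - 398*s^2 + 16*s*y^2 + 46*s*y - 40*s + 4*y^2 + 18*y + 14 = -56*s^3 + s^2*(-104*y - 495) + s*(16*y^2 + 83*y + 116) - 14*y^2 + 7*y + 315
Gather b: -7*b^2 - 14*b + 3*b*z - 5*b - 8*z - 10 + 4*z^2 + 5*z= -7*b^2 + b*(3*z - 19) + 4*z^2 - 3*z - 10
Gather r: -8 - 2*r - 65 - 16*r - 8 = -18*r - 81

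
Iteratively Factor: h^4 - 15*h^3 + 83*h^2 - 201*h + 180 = (h - 5)*(h^3 - 10*h^2 + 33*h - 36) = (h - 5)*(h - 3)*(h^2 - 7*h + 12) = (h - 5)*(h - 4)*(h - 3)*(h - 3)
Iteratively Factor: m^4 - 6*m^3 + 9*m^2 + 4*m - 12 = (m + 1)*(m^3 - 7*m^2 + 16*m - 12) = (m - 2)*(m + 1)*(m^2 - 5*m + 6) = (m - 2)^2*(m + 1)*(m - 3)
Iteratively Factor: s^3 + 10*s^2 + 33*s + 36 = (s + 4)*(s^2 + 6*s + 9) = (s + 3)*(s + 4)*(s + 3)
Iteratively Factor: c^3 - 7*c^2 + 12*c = (c - 3)*(c^2 - 4*c) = c*(c - 3)*(c - 4)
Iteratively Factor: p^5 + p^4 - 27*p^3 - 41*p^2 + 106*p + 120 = (p - 2)*(p^4 + 3*p^3 - 21*p^2 - 83*p - 60) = (p - 2)*(p + 3)*(p^3 - 21*p - 20) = (p - 2)*(p + 3)*(p + 4)*(p^2 - 4*p - 5) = (p - 5)*(p - 2)*(p + 3)*(p + 4)*(p + 1)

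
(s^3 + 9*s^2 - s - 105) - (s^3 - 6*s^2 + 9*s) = 15*s^2 - 10*s - 105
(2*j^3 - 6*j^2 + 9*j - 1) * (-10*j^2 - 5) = -20*j^5 + 60*j^4 - 100*j^3 + 40*j^2 - 45*j + 5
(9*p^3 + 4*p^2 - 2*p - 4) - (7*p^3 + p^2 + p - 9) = 2*p^3 + 3*p^2 - 3*p + 5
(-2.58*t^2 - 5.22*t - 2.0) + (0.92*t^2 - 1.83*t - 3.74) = -1.66*t^2 - 7.05*t - 5.74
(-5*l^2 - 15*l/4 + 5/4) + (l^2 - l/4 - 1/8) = -4*l^2 - 4*l + 9/8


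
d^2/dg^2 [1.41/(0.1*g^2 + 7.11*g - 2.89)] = (-0.0282*g^2 - 2.00502*g + 1.41*(0.2*g + 7.11)*(0.4*g + 14.22) + 0.81498)/(0.1*g^2 + 7.11*g - 2.89)^3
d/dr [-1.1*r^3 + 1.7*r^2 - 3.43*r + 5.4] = -3.3*r^2 + 3.4*r - 3.43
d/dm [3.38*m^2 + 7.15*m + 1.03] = 6.76*m + 7.15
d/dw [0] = 0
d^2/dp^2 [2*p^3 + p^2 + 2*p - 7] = 12*p + 2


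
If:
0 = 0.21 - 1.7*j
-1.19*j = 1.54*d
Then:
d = -0.10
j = 0.12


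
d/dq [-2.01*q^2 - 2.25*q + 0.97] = -4.02*q - 2.25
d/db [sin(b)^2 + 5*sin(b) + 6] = (2*sin(b) + 5)*cos(b)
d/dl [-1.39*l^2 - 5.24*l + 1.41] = -2.78*l - 5.24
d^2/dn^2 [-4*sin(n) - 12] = 4*sin(n)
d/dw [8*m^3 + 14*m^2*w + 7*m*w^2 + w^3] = 14*m^2 + 14*m*w + 3*w^2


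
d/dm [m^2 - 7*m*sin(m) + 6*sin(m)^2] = -7*m*cos(m) + 2*m - 7*sin(m) + 6*sin(2*m)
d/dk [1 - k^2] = -2*k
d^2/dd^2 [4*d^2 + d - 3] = 8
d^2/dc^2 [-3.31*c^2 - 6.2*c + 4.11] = -6.62000000000000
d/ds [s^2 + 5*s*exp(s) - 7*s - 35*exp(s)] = 5*s*exp(s) + 2*s - 30*exp(s) - 7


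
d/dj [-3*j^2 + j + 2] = 1 - 6*j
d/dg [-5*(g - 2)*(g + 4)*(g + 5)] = -15*g^2 - 70*g - 10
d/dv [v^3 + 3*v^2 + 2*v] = 3*v^2 + 6*v + 2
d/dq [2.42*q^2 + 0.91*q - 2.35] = 4.84*q + 0.91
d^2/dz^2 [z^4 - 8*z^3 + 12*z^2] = 12*z^2 - 48*z + 24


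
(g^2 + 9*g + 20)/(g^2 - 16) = (g + 5)/(g - 4)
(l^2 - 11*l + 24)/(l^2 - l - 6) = (l - 8)/(l + 2)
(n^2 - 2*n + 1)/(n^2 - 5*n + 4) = (n - 1)/(n - 4)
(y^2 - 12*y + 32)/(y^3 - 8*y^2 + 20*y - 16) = (y - 8)/(y^2 - 4*y + 4)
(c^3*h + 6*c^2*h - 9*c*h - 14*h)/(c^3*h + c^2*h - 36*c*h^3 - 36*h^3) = (c^2 + 5*c - 14)/(c^2 - 36*h^2)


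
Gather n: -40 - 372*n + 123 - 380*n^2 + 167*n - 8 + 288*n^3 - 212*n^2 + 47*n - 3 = 288*n^3 - 592*n^2 - 158*n + 72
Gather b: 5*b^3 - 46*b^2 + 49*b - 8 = 5*b^3 - 46*b^2 + 49*b - 8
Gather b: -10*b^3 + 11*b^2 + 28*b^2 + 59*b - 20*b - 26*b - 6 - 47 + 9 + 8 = -10*b^3 + 39*b^2 + 13*b - 36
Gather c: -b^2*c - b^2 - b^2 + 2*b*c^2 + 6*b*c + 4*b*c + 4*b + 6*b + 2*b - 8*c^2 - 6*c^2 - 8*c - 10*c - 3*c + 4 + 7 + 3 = -2*b^2 + 12*b + c^2*(2*b - 14) + c*(-b^2 + 10*b - 21) + 14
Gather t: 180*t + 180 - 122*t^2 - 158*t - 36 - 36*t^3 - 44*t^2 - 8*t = -36*t^3 - 166*t^2 + 14*t + 144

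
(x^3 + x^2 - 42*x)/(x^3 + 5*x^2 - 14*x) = (x - 6)/(x - 2)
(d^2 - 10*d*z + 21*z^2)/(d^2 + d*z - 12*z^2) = (d - 7*z)/(d + 4*z)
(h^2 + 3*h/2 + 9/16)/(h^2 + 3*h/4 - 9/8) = (16*h^2 + 24*h + 9)/(2*(8*h^2 + 6*h - 9))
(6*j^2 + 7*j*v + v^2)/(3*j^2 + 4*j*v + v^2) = (6*j + v)/(3*j + v)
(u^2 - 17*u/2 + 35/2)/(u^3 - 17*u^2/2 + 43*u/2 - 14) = (u - 5)/(u^2 - 5*u + 4)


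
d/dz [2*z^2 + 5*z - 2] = 4*z + 5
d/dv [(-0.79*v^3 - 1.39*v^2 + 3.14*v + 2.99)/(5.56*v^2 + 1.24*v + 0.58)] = (-4.3924*v^4 - 1.9592*v^3 - 20.5566*v^2 - 34.8612*v - 1.8864)/(30.9136*v^4 + 13.7888*v^3 + 7.9872*v^2 + 1.4384*v + 0.3364)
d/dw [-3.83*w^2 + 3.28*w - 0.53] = 3.28 - 7.66*w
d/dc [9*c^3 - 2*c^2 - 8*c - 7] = 27*c^2 - 4*c - 8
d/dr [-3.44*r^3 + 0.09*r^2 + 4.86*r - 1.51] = -10.32*r^2 + 0.18*r + 4.86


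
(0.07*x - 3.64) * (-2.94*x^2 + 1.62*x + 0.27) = -0.2058*x^3 + 10.815*x^2 - 5.8779*x - 0.9828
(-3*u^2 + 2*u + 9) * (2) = -6*u^2 + 4*u + 18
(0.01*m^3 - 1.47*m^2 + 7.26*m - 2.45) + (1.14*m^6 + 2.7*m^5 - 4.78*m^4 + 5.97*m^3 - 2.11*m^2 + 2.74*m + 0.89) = 1.14*m^6 + 2.7*m^5 - 4.78*m^4 + 5.98*m^3 - 3.58*m^2 + 10.0*m - 1.56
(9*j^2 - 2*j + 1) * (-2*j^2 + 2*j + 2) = -18*j^4 + 22*j^3 + 12*j^2 - 2*j + 2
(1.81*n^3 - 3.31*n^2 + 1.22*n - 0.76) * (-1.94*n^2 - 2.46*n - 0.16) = -3.5114*n^5 + 1.9688*n^4 + 5.4862*n^3 - 0.9972*n^2 + 1.6744*n + 0.1216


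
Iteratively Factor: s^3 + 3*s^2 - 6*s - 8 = (s + 4)*(s^2 - s - 2) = (s + 1)*(s + 4)*(s - 2)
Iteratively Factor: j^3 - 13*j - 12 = (j + 3)*(j^2 - 3*j - 4) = (j - 4)*(j + 3)*(j + 1)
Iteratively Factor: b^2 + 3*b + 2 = (b + 2)*(b + 1)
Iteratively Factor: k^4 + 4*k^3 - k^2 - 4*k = (k + 4)*(k^3 - k) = (k - 1)*(k + 4)*(k^2 + k) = k*(k - 1)*(k + 4)*(k + 1)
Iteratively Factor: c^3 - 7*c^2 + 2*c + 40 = (c - 5)*(c^2 - 2*c - 8) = (c - 5)*(c + 2)*(c - 4)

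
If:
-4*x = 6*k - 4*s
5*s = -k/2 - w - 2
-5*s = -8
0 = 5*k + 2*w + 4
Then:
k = 4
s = 8/5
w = -12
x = -22/5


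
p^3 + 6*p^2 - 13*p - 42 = (p - 3)*(p + 2)*(p + 7)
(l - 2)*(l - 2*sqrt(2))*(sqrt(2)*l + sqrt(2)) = sqrt(2)*l^3 - 4*l^2 - sqrt(2)*l^2 - 2*sqrt(2)*l + 4*l + 8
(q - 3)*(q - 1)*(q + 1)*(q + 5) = q^4 + 2*q^3 - 16*q^2 - 2*q + 15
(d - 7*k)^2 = d^2 - 14*d*k + 49*k^2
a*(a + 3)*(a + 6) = a^3 + 9*a^2 + 18*a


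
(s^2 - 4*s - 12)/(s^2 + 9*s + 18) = (s^2 - 4*s - 12)/(s^2 + 9*s + 18)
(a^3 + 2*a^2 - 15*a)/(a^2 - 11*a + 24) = a*(a + 5)/(a - 8)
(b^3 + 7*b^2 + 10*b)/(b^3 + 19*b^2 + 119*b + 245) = b*(b + 2)/(b^2 + 14*b + 49)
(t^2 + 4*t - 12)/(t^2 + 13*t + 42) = (t - 2)/(t + 7)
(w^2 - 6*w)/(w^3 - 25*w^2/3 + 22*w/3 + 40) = 3*w/(3*w^2 - 7*w - 20)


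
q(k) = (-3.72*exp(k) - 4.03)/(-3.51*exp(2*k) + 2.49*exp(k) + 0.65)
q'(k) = (-3.72*exp(k) - 4.03)*(7.02*exp(2*k) - 2.49*exp(k))/(-3.51*exp(2*k) + 2.49*exp(k) + 0.65)^2 - 3.72*exp(k)/(-3.51*exp(2*k) + 2.49*exp(k) + 0.65)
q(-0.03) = 31.94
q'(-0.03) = -545.10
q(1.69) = 0.27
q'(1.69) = -0.36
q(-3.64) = -5.79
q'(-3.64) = 0.35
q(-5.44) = -6.12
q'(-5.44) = 0.07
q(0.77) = 1.17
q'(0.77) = -2.31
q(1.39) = 0.41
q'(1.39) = -0.60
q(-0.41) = -8.59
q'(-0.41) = -19.60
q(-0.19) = -23.01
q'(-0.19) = -214.31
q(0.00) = 20.95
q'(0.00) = -246.39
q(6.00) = 0.00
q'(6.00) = 0.00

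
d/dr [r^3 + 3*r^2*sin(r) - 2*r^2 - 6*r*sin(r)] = 3*r^2*cos(r) + 3*r^2 - 6*sqrt(2)*r*cos(r + pi/4) - 4*r - 6*sin(r)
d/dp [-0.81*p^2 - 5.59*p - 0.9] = -1.62*p - 5.59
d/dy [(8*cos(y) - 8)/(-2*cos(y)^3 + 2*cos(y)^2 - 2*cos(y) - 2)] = 128*(-cos(y)^3 + 2*cos(y)^2 - cos(y) + 1)*sin(y)/(4*sin(y)^2 + 7*cos(y) + cos(3*y))^2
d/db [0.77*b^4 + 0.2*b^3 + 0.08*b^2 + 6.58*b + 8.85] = 3.08*b^3 + 0.6*b^2 + 0.16*b + 6.58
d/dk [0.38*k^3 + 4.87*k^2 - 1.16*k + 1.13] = 1.14*k^2 + 9.74*k - 1.16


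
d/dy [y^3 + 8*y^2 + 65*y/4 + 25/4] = 3*y^2 + 16*y + 65/4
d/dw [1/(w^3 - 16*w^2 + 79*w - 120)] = (-3*w^2 + 32*w - 79)/(w^3 - 16*w^2 + 79*w - 120)^2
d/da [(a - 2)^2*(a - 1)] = (a - 2)*(3*a - 4)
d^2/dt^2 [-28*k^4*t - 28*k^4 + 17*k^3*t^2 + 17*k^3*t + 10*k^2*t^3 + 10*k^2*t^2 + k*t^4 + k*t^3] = 2*k*(17*k^2 + 30*k*t + 10*k + 6*t^2 + 3*t)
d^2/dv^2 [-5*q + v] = 0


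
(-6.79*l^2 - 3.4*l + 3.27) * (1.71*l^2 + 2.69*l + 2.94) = -11.6109*l^4 - 24.0791*l^3 - 23.5169*l^2 - 1.1997*l + 9.6138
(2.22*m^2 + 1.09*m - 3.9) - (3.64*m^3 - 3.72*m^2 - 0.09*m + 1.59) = -3.64*m^3 + 5.94*m^2 + 1.18*m - 5.49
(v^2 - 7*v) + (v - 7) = v^2 - 6*v - 7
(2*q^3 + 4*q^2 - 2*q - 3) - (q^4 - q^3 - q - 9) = -q^4 + 3*q^3 + 4*q^2 - q + 6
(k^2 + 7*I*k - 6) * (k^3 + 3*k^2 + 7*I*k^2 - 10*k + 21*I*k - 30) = k^5 + 3*k^4 + 14*I*k^4 - 65*k^3 + 42*I*k^3 - 195*k^2 - 112*I*k^2 + 60*k - 336*I*k + 180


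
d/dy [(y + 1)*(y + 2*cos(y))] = y - (y + 1)*(2*sin(y) - 1) + 2*cos(y)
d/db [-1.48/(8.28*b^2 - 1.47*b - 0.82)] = (24.5088*b - 2.1756)/(-8.28*b^2 + 1.47*b + 0.82)^2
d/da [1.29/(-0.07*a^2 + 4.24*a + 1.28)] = (0.1806*a - 5.4696)/(-0.07*a^2 + 4.24*a + 1.28)^2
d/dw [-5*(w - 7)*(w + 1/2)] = 65/2 - 10*w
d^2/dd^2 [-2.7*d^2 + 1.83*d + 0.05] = -5.40000000000000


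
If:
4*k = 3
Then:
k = 3/4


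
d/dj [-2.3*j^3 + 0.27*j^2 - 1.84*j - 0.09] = -6.9*j^2 + 0.54*j - 1.84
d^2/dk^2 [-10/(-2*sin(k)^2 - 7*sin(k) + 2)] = 10*(-16*sin(k)^4 - 42*sin(k)^3 - 41*sin(k)^2 + 70*sin(k) + 106)/(7*sin(k) - cos(2*k) - 1)^3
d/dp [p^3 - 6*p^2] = 3*p*(p - 4)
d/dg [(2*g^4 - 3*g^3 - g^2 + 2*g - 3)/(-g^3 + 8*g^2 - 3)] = (-2*g^6 + 32*g^5 - 25*g^4 - 20*g^3 + 2*g^2 + 54*g - 6)/(g^6 - 16*g^5 + 64*g^4 + 6*g^3 - 48*g^2 + 9)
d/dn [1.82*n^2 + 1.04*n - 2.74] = 3.64*n + 1.04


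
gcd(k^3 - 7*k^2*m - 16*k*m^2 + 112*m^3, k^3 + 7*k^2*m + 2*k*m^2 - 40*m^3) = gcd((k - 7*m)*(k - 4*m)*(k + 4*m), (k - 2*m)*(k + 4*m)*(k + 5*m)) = k + 4*m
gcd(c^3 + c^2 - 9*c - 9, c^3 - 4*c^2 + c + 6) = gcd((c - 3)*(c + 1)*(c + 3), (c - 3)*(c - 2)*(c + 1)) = c^2 - 2*c - 3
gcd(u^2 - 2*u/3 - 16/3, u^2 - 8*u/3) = u - 8/3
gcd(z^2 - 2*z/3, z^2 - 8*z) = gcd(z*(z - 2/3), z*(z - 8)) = z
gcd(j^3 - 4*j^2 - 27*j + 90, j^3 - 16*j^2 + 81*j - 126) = j^2 - 9*j + 18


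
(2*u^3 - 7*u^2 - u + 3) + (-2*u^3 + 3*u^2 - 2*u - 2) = -4*u^2 - 3*u + 1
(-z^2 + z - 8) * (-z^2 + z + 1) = z^4 - 2*z^3 + 8*z^2 - 7*z - 8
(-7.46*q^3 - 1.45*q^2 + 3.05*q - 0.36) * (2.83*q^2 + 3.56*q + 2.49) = -21.1118*q^5 - 30.6611*q^4 - 15.1059*q^3 + 6.2287*q^2 + 6.3129*q - 0.8964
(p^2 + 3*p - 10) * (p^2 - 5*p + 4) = p^4 - 2*p^3 - 21*p^2 + 62*p - 40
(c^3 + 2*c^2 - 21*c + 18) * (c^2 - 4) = c^5 + 2*c^4 - 25*c^3 + 10*c^2 + 84*c - 72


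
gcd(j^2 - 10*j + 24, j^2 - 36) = j - 6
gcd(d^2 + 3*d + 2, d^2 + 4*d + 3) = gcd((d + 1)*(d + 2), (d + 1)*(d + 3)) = d + 1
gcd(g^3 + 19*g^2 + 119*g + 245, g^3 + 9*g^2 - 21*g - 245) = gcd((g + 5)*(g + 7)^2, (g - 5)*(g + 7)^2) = g^2 + 14*g + 49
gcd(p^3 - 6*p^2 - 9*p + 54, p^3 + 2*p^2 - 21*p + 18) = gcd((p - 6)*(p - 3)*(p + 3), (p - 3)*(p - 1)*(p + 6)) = p - 3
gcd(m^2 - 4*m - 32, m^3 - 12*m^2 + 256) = m^2 - 4*m - 32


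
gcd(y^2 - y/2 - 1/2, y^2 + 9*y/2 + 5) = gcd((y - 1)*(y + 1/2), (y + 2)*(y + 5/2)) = 1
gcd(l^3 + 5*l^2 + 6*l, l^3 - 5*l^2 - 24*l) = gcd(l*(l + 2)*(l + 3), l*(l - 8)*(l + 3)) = l^2 + 3*l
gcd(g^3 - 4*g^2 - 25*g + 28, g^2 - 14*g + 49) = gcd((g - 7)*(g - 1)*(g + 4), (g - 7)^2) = g - 7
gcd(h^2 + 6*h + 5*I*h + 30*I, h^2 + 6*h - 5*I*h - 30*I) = h + 6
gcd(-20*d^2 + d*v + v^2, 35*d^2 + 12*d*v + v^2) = 5*d + v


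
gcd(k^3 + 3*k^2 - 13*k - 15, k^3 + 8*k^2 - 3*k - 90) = k^2 + 2*k - 15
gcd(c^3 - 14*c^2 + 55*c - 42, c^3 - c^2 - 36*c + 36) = c^2 - 7*c + 6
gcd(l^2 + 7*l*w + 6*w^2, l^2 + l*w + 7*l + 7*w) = l + w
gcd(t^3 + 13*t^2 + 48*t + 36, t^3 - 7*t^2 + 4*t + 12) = t + 1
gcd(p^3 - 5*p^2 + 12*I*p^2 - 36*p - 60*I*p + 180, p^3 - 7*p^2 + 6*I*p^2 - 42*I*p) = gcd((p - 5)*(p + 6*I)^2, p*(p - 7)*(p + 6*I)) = p + 6*I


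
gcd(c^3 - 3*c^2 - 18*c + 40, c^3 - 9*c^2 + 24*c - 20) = c^2 - 7*c + 10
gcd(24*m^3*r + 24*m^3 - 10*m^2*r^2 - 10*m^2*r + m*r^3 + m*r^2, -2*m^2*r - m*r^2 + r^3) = 1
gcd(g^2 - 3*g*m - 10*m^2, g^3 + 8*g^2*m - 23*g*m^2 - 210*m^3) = g - 5*m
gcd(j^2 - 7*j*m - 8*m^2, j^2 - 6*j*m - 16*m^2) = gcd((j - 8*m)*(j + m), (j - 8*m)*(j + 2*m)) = j - 8*m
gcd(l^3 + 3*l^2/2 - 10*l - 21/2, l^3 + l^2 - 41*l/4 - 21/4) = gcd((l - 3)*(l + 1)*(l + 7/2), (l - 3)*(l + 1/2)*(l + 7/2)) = l^2 + l/2 - 21/2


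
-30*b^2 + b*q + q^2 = (-5*b + q)*(6*b + q)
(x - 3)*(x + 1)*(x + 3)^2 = x^4 + 4*x^3 - 6*x^2 - 36*x - 27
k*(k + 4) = k^2 + 4*k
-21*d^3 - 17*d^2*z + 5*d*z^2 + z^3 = (-3*d + z)*(d + z)*(7*d + z)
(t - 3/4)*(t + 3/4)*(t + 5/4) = t^3 + 5*t^2/4 - 9*t/16 - 45/64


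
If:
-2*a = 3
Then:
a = -3/2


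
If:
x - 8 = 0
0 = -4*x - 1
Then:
No Solution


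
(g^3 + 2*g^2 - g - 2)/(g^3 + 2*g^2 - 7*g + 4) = (g^2 + 3*g + 2)/(g^2 + 3*g - 4)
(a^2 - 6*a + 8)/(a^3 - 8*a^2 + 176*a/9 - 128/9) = 9*(a - 2)/(9*a^2 - 36*a + 32)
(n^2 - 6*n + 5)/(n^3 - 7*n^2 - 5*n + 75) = (n - 1)/(n^2 - 2*n - 15)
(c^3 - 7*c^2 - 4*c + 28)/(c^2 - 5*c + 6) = (c^2 - 5*c - 14)/(c - 3)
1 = 1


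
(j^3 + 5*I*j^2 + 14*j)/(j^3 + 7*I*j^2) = (j - 2*I)/j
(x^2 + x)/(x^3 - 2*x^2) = (x + 1)/(x*(x - 2))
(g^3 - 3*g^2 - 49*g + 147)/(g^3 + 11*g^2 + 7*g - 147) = (g - 7)/(g + 7)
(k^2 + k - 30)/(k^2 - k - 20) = (k + 6)/(k + 4)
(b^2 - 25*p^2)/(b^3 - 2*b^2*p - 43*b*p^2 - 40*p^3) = (-b + 5*p)/(-b^2 + 7*b*p + 8*p^2)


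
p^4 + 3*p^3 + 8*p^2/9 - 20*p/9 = p*(p - 2/3)*(p + 5/3)*(p + 2)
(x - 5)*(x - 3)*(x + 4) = x^3 - 4*x^2 - 17*x + 60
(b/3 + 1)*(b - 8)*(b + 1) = b^3/3 - 4*b^2/3 - 29*b/3 - 8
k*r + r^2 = r*(k + r)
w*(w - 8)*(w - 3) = w^3 - 11*w^2 + 24*w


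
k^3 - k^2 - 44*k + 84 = (k - 6)*(k - 2)*(k + 7)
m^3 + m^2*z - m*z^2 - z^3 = (m - z)*(m + z)^2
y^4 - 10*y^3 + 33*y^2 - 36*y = y*(y - 4)*(y - 3)^2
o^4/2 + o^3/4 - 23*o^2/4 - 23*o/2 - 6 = (o/2 + 1)*(o - 4)*(o + 1)*(o + 3/2)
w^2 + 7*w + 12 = (w + 3)*(w + 4)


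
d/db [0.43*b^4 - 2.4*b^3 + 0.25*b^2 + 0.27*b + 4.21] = 1.72*b^3 - 7.2*b^2 + 0.5*b + 0.27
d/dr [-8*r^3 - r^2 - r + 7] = -24*r^2 - 2*r - 1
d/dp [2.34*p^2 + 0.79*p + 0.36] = 4.68*p + 0.79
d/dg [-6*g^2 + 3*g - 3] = 3 - 12*g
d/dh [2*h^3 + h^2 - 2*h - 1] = 6*h^2 + 2*h - 2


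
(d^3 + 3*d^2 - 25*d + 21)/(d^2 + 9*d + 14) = (d^2 - 4*d + 3)/(d + 2)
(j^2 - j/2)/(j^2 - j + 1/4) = 2*j/(2*j - 1)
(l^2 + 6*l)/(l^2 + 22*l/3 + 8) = 3*l/(3*l + 4)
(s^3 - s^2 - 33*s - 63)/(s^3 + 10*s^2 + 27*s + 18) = (s^2 - 4*s - 21)/(s^2 + 7*s + 6)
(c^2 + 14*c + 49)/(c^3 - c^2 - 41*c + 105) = (c + 7)/(c^2 - 8*c + 15)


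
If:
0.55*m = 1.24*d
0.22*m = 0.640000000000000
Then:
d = 1.29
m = 2.91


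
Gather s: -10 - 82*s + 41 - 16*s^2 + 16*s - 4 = -16*s^2 - 66*s + 27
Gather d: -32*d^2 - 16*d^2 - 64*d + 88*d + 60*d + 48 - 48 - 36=-48*d^2 + 84*d - 36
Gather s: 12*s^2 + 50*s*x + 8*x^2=12*s^2 + 50*s*x + 8*x^2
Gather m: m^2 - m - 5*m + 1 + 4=m^2 - 6*m + 5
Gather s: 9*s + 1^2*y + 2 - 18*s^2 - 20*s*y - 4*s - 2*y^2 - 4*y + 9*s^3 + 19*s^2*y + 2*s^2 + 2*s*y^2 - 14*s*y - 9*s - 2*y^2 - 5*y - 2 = 9*s^3 + s^2*(19*y - 16) + s*(2*y^2 - 34*y - 4) - 4*y^2 - 8*y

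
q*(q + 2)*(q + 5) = q^3 + 7*q^2 + 10*q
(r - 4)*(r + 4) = r^2 - 16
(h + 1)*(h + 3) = h^2 + 4*h + 3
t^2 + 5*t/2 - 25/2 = (t - 5/2)*(t + 5)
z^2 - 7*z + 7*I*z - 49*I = (z - 7)*(z + 7*I)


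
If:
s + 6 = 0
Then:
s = -6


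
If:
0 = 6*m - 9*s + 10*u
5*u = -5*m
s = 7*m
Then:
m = 0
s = 0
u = 0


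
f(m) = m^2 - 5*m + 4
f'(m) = 2*m - 5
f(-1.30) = 12.19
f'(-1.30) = -7.60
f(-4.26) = 43.45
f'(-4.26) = -13.52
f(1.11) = -0.32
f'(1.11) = -2.78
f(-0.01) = 4.05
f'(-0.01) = -5.02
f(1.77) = -1.72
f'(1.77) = -1.46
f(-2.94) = 27.34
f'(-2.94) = -10.88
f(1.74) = -1.67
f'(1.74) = -1.52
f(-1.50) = 13.75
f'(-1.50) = -8.00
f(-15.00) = 304.00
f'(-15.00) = -35.00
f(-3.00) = 28.00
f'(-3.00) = -11.00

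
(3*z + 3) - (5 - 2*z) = 5*z - 2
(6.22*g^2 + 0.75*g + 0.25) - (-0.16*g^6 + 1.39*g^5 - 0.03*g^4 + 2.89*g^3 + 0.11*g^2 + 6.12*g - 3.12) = 0.16*g^6 - 1.39*g^5 + 0.03*g^4 - 2.89*g^3 + 6.11*g^2 - 5.37*g + 3.37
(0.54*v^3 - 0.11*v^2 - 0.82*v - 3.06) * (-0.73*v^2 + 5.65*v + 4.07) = -0.3942*v^5 + 3.1313*v^4 + 2.1749*v^3 - 2.8469*v^2 - 20.6264*v - 12.4542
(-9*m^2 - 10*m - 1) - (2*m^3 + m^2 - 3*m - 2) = -2*m^3 - 10*m^2 - 7*m + 1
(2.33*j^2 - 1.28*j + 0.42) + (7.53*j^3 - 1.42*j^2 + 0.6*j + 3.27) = 7.53*j^3 + 0.91*j^2 - 0.68*j + 3.69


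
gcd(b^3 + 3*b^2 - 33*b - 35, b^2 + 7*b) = b + 7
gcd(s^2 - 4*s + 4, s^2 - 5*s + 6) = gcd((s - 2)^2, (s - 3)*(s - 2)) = s - 2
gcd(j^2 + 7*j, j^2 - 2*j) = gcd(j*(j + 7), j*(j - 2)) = j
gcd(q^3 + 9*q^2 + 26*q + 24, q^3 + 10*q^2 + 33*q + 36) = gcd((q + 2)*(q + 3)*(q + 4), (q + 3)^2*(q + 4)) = q^2 + 7*q + 12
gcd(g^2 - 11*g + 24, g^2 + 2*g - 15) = g - 3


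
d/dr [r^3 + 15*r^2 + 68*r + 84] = 3*r^2 + 30*r + 68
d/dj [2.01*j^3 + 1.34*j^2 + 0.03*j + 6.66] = 6.03*j^2 + 2.68*j + 0.03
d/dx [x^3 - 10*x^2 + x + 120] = 3*x^2 - 20*x + 1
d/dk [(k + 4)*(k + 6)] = 2*k + 10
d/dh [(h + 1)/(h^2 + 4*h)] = (h*(h + 4) - 2*(h + 1)*(h + 2))/(h^2*(h + 4)^2)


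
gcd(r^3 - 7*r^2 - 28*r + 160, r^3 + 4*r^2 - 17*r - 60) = r^2 + r - 20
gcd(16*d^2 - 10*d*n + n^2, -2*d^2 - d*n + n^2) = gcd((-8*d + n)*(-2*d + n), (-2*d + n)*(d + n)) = 2*d - n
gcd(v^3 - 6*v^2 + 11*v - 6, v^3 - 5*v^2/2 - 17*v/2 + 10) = v - 1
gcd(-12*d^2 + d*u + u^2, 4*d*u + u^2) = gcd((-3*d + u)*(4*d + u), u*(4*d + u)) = 4*d + u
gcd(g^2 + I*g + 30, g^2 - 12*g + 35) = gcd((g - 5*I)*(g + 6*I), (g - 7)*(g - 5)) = 1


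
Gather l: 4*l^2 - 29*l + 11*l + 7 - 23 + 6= 4*l^2 - 18*l - 10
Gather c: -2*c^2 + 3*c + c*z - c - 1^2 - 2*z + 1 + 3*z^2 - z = -2*c^2 + c*(z + 2) + 3*z^2 - 3*z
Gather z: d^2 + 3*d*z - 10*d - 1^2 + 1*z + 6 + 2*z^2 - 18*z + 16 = d^2 - 10*d + 2*z^2 + z*(3*d - 17) + 21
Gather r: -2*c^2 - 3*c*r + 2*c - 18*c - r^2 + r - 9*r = -2*c^2 - 16*c - r^2 + r*(-3*c - 8)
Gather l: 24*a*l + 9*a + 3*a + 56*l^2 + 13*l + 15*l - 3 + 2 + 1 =12*a + 56*l^2 + l*(24*a + 28)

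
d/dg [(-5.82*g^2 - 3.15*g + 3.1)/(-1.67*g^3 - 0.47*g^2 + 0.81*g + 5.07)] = (-9.7194*g^4 - 10.521*g^3 + 9.3363*g^2 - 56.1008*g - 18.4815)/(2.7889*g^6 + 1.5698*g^5 - 2.4845*g^4 - 17.6952*g^3 - 4.1097*g^2 + 8.2134*g + 25.7049)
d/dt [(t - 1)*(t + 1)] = 2*t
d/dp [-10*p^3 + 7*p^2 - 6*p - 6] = -30*p^2 + 14*p - 6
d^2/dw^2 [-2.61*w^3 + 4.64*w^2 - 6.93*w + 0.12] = 9.28 - 15.66*w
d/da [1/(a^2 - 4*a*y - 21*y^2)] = 2*(-a + 2*y)/(-a^2 + 4*a*y + 21*y^2)^2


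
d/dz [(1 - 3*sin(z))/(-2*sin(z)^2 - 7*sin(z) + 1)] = (-6*sin(z)^2 + 4*sin(z) + 4)*cos(z)/(7*sin(z) - cos(2*z))^2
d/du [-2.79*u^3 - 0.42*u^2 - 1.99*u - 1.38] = -8.37*u^2 - 0.84*u - 1.99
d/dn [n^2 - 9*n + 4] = 2*n - 9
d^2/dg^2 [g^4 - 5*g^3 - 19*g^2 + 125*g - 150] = 12*g^2 - 30*g - 38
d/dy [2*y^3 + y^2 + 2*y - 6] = 6*y^2 + 2*y + 2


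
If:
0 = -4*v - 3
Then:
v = -3/4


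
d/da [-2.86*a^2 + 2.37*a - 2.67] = 2.37 - 5.72*a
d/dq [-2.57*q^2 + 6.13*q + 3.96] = 6.13 - 5.14*q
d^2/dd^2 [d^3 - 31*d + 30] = 6*d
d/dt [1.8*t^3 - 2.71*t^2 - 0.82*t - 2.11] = 5.4*t^2 - 5.42*t - 0.82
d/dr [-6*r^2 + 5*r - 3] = 5 - 12*r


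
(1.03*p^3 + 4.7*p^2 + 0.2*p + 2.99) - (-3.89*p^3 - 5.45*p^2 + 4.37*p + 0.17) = 4.92*p^3 + 10.15*p^2 - 4.17*p + 2.82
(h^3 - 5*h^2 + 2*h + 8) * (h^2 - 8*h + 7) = h^5 - 13*h^4 + 49*h^3 - 43*h^2 - 50*h + 56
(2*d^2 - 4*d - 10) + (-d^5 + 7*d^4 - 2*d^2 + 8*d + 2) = -d^5 + 7*d^4 + 4*d - 8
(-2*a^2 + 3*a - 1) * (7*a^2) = -14*a^4 + 21*a^3 - 7*a^2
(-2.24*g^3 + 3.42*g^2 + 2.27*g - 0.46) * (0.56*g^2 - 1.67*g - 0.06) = -1.2544*g^5 + 5.656*g^4 - 4.3058*g^3 - 4.2537*g^2 + 0.632*g + 0.0276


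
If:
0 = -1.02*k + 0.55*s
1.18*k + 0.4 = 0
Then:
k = -0.34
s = -0.63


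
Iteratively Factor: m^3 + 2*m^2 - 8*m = (m - 2)*(m^2 + 4*m) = (m - 2)*(m + 4)*(m)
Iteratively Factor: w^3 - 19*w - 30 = (w - 5)*(w^2 + 5*w + 6) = (w - 5)*(w + 3)*(w + 2)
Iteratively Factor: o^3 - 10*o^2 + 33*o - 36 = (o - 3)*(o^2 - 7*o + 12) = (o - 3)^2*(o - 4)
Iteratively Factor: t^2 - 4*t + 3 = (t - 3)*(t - 1)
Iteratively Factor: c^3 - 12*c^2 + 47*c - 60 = (c - 3)*(c^2 - 9*c + 20) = (c - 5)*(c - 3)*(c - 4)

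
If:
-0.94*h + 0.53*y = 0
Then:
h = 0.563829787234043*y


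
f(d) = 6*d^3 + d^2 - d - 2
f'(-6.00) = 635.00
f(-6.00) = -1256.00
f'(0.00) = -1.00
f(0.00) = -2.00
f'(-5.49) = 530.54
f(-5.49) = -959.18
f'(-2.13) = 76.40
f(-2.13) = -53.31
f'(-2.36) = 94.53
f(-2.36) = -72.94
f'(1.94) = 70.62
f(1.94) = 43.63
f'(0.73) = 10.05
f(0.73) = 0.14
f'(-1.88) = 58.86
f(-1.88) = -36.45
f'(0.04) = -0.89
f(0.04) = -2.04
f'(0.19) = 0.03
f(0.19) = -2.11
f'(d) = 18*d^2 + 2*d - 1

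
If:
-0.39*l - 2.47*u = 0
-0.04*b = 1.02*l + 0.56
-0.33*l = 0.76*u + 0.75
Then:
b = 77.07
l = -3.57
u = 0.56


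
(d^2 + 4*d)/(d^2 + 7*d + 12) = d/(d + 3)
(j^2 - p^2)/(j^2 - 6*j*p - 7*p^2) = (-j + p)/(-j + 7*p)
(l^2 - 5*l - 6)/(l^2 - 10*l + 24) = (l + 1)/(l - 4)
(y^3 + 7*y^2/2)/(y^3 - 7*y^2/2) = (2*y + 7)/(2*y - 7)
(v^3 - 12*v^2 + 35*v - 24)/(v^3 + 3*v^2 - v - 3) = (v^2 - 11*v + 24)/(v^2 + 4*v + 3)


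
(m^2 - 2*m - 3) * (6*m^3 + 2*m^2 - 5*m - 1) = 6*m^5 - 10*m^4 - 27*m^3 + 3*m^2 + 17*m + 3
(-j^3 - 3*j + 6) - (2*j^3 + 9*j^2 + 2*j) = -3*j^3 - 9*j^2 - 5*j + 6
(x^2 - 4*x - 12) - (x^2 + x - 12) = -5*x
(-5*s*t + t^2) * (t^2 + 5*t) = -5*s*t^3 - 25*s*t^2 + t^4 + 5*t^3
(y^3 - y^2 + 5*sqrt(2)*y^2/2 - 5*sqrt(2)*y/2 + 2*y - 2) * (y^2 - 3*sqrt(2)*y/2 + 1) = y^5 - y^4 + sqrt(2)*y^4 - 9*y^3/2 - sqrt(2)*y^3 - sqrt(2)*y^2/2 + 9*y^2/2 + sqrt(2)*y/2 + 2*y - 2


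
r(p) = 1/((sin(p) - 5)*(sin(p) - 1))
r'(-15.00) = -0.06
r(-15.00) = 0.11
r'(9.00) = -0.65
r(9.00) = 0.37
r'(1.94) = -19.86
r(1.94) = 3.65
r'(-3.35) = -0.38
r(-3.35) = 0.26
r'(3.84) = -0.06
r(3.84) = 0.11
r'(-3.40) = -0.43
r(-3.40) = 0.28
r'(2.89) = -0.42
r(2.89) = 0.28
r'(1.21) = 21.29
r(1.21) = 3.82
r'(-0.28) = 0.14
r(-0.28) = 0.15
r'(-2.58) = -0.08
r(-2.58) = 0.12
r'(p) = -cos(p)/((sin(p) - 5)*(sin(p) - 1)^2) - cos(p)/((sin(p) - 5)^2*(sin(p) - 1)) = 2*(3 - sin(p))*cos(p)/((sin(p) - 5)^2*(sin(p) - 1)^2)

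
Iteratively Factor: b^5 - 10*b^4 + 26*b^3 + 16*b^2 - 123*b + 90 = (b - 5)*(b^4 - 5*b^3 + b^2 + 21*b - 18) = (b - 5)*(b - 1)*(b^3 - 4*b^2 - 3*b + 18) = (b - 5)*(b - 1)*(b + 2)*(b^2 - 6*b + 9) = (b - 5)*(b - 3)*(b - 1)*(b + 2)*(b - 3)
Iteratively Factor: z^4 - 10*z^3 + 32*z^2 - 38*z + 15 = (z - 1)*(z^3 - 9*z^2 + 23*z - 15) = (z - 1)^2*(z^2 - 8*z + 15) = (z - 3)*(z - 1)^2*(z - 5)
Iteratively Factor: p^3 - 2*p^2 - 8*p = (p)*(p^2 - 2*p - 8) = p*(p + 2)*(p - 4)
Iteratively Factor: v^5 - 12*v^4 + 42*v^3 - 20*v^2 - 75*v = (v)*(v^4 - 12*v^3 + 42*v^2 - 20*v - 75) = v*(v - 5)*(v^3 - 7*v^2 + 7*v + 15) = v*(v - 5)^2*(v^2 - 2*v - 3) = v*(v - 5)^2*(v + 1)*(v - 3)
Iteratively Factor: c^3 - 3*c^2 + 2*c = (c)*(c^2 - 3*c + 2) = c*(c - 2)*(c - 1)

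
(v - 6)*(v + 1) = v^2 - 5*v - 6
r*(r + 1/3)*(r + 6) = r^3 + 19*r^2/3 + 2*r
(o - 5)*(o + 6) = o^2 + o - 30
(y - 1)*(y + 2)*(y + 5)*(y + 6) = y^4 + 12*y^3 + 39*y^2 + 8*y - 60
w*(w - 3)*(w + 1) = w^3 - 2*w^2 - 3*w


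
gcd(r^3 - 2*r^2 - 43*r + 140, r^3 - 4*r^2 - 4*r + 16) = r - 4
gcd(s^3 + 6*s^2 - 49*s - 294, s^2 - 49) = s^2 - 49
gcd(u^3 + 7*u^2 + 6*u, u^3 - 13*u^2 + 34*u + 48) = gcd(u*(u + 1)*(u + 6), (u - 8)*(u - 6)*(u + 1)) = u + 1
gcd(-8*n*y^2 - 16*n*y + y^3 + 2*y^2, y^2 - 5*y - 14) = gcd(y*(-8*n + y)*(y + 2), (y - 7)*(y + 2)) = y + 2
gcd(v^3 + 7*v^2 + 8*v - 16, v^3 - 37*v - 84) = v + 4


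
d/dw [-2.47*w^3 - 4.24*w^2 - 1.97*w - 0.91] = -7.41*w^2 - 8.48*w - 1.97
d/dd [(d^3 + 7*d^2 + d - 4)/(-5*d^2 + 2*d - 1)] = (-5*d^4 + 4*d^3 + 16*d^2 - 54*d + 7)/(25*d^4 - 20*d^3 + 14*d^2 - 4*d + 1)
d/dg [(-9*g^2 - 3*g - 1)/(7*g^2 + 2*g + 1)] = (3*g^2 - 4*g - 1)/(49*g^4 + 28*g^3 + 18*g^2 + 4*g + 1)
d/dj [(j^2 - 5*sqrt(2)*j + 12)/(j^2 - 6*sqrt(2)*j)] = (-sqrt(2)*j^2 - 24*j + 72*sqrt(2))/(j^2*(j^2 - 12*sqrt(2)*j + 72))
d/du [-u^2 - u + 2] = -2*u - 1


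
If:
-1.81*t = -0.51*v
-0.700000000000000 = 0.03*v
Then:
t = -6.57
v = -23.33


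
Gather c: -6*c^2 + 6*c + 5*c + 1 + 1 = -6*c^2 + 11*c + 2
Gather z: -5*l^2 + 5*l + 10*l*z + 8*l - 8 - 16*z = -5*l^2 + 13*l + z*(10*l - 16) - 8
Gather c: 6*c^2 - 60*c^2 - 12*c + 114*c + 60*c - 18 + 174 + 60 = -54*c^2 + 162*c + 216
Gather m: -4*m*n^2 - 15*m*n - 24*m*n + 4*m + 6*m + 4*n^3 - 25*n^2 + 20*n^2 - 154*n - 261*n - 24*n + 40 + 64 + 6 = m*(-4*n^2 - 39*n + 10) + 4*n^3 - 5*n^2 - 439*n + 110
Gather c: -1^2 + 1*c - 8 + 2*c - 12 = 3*c - 21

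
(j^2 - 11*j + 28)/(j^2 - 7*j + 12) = (j - 7)/(j - 3)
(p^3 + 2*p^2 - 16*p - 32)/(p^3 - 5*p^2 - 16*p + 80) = (p + 2)/(p - 5)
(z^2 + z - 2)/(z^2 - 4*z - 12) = (z - 1)/(z - 6)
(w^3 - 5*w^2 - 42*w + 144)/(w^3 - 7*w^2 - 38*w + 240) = (w - 3)/(w - 5)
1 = 1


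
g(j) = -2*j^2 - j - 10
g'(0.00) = -1.00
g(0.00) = -10.00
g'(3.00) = -13.00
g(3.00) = -31.00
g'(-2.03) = 7.12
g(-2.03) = -16.21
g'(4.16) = -17.64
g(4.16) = -48.77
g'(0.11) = -1.44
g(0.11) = -10.13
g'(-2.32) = 8.28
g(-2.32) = -18.44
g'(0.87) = -4.48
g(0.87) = -12.38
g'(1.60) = -7.40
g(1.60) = -16.72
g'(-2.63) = 9.52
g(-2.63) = -21.20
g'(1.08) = -5.32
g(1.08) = -13.41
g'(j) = -4*j - 1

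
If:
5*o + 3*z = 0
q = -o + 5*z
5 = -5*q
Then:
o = 3/28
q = -1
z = -5/28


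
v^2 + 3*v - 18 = (v - 3)*(v + 6)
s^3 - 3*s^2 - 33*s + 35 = (s - 7)*(s - 1)*(s + 5)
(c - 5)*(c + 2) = c^2 - 3*c - 10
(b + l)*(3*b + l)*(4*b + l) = 12*b^3 + 19*b^2*l + 8*b*l^2 + l^3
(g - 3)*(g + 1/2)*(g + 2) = g^3 - g^2/2 - 13*g/2 - 3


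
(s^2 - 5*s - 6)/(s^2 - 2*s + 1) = (s^2 - 5*s - 6)/(s^2 - 2*s + 1)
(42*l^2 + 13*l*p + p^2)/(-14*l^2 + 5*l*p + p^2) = (6*l + p)/(-2*l + p)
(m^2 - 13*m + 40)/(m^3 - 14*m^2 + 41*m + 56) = (m - 5)/(m^2 - 6*m - 7)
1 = 1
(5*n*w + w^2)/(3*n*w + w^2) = (5*n + w)/(3*n + w)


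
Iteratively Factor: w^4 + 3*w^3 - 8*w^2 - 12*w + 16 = (w - 2)*(w^3 + 5*w^2 + 2*w - 8) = (w - 2)*(w - 1)*(w^2 + 6*w + 8) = (w - 2)*(w - 1)*(w + 4)*(w + 2)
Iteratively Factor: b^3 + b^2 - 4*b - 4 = (b - 2)*(b^2 + 3*b + 2) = (b - 2)*(b + 2)*(b + 1)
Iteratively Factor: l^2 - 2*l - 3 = (l - 3)*(l + 1)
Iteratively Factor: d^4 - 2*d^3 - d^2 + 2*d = (d)*(d^3 - 2*d^2 - d + 2) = d*(d + 1)*(d^2 - 3*d + 2) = d*(d - 1)*(d + 1)*(d - 2)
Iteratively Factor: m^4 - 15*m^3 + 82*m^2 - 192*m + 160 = (m - 4)*(m^3 - 11*m^2 + 38*m - 40) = (m - 4)^2*(m^2 - 7*m + 10) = (m - 4)^2*(m - 2)*(m - 5)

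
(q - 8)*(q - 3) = q^2 - 11*q + 24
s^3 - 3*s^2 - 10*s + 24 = (s - 4)*(s - 2)*(s + 3)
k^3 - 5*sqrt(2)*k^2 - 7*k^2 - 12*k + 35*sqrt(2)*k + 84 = (k - 7)*(k - 6*sqrt(2))*(k + sqrt(2))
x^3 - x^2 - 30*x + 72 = (x - 4)*(x - 3)*(x + 6)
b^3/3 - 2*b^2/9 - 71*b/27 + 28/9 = (b/3 + 1)*(b - 7/3)*(b - 4/3)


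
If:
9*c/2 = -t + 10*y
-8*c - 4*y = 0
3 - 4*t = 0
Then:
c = -3/98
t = 3/4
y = 3/49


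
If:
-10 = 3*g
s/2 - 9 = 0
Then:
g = -10/3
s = 18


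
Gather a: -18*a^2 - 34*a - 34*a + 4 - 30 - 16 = -18*a^2 - 68*a - 42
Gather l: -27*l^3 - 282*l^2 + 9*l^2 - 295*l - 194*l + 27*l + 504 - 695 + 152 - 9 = -27*l^3 - 273*l^2 - 462*l - 48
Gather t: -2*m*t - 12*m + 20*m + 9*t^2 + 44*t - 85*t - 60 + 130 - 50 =8*m + 9*t^2 + t*(-2*m - 41) + 20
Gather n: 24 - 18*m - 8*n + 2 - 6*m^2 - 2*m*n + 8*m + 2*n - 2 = -6*m^2 - 10*m + n*(-2*m - 6) + 24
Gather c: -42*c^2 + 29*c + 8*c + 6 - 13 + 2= -42*c^2 + 37*c - 5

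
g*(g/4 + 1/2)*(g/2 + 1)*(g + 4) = g^4/8 + g^3 + 5*g^2/2 + 2*g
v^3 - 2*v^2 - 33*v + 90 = (v - 5)*(v - 3)*(v + 6)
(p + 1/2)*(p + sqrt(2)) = p^2 + p/2 + sqrt(2)*p + sqrt(2)/2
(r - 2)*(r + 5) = r^2 + 3*r - 10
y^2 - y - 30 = (y - 6)*(y + 5)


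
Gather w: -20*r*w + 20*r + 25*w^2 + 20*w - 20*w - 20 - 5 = -20*r*w + 20*r + 25*w^2 - 25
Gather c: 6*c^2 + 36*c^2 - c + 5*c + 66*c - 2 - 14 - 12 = 42*c^2 + 70*c - 28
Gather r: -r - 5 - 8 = -r - 13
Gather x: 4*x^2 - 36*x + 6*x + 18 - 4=4*x^2 - 30*x + 14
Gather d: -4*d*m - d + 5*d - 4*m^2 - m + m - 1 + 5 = d*(4 - 4*m) - 4*m^2 + 4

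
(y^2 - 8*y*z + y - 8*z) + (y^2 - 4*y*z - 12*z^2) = 2*y^2 - 12*y*z + y - 12*z^2 - 8*z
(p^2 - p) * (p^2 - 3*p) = p^4 - 4*p^3 + 3*p^2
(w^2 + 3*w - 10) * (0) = 0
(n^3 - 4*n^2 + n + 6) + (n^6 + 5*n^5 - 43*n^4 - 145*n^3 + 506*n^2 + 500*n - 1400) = n^6 + 5*n^5 - 43*n^4 - 144*n^3 + 502*n^2 + 501*n - 1394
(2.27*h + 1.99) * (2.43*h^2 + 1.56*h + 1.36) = 5.5161*h^3 + 8.3769*h^2 + 6.1916*h + 2.7064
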